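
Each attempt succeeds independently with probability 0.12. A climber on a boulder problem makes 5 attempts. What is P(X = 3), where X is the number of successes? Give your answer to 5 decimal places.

X ~ Binomial(n=5, p=0.12).
P(X=3) = C(5,3) · p^3 · (1−p)^2
= 10 · 0.001728 · 0.7744 = 0.0133816

0.01338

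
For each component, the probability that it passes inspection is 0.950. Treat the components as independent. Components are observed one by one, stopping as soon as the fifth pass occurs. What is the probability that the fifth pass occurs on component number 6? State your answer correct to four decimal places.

0.1934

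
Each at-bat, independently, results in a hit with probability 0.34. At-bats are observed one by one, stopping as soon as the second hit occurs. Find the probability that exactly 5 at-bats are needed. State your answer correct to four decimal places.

Y = trial on which the second success occurs; negative binomial, r=2, p=0.34.
P(Y=5) = C(4,1) · p^2 · (1−p)^3
= 4 · 0.1156 · 0.2875 = 0.132938

0.1329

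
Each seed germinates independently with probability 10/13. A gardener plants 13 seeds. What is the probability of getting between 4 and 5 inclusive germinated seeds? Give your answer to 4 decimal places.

0.0033

X ~ Binomial(13, 0.769231); P(4 ≤ X ≤ 5) = Σ C(13,k) p^k (1−p)^(13−k) over k:
  k=4: C(13,4)·0.769231^4·0.230769^9 = 0.000465
  k=5: C(13,5)·0.769231^5·0.230769^8 = 0.002788
Total = 0.003253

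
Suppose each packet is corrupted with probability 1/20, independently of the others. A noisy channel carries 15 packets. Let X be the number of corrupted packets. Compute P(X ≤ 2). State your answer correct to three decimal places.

X ~ Binomial(15, 0.05); P(X ≤ 2) = Σ C(15,k) p^k (1−p)^(15−k) over k:
  k=0: C(15,0)·0.05^0·0.95^15 = 0.46329
  k=1: C(15,1)·0.05^1·0.95^14 = 0.36576
  k=2: C(15,2)·0.05^2·0.95^13 = 0.13475
Total = 0.96380

0.964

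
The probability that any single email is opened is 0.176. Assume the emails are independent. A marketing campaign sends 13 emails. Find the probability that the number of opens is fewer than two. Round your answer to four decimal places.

0.3049

X ~ Binomial(13, 0.176); P(X ≤ 1) = Σ C(13,k) p^k (1−p)^(13−k) over k:
  k=0: C(13,0)·0.176^0·0.824^13 = 0.080733
  k=1: C(13,1)·0.176^1·0.824^12 = 0.224173
Total = 0.304906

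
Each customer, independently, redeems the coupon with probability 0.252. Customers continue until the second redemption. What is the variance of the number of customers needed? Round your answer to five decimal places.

23.55757

Y = total customers until the second success; negative binomial with r=2, p=0.252.
Var(Y) = r(1−p)/p² = 2·0.748 / 0.252² = 23.5575712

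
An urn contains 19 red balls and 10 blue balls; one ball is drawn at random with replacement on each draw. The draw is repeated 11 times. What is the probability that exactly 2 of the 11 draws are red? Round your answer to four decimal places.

X ~ Binomial(n=11, p=0.655172).
P(X=2) = C(11,2) · p^2 · (1−p)^9
= 55 · 0.42925 · 6.8932e-05 = 0.001627

0.0016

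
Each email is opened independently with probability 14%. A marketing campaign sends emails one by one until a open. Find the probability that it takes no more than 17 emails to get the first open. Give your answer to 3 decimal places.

Y = number of emails to the first success; geometric, p = 0.14.
P(Y ≤ 17) = 1 − (1−p)^17 = 1 − 0.07700 = 0.92300

0.923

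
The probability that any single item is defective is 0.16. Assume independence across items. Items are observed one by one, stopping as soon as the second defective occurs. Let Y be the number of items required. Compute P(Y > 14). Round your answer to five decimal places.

0.31929

Needing more than 14 items ⇔ fewer than 2 successes in the first 14. With X ~ Binomial(14, 0.16), P(Y > 14) = P(X ≤ 1).
  k=0: C(14,0)·0.16^0·0.84^14 = 0.0870783
  k=1: C(14,1)·0.16^1·0.84^13 = 0.2322088
P(X ≤ 1) = 0.3192871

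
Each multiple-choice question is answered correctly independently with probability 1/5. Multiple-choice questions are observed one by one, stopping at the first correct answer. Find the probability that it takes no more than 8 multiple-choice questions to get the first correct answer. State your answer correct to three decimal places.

0.832

Y = number of multiple-choice questions to the first success; geometric, p = 0.20.
P(Y ≤ 8) = 1 − (1−p)^8 = 1 − 0.16777 = 0.83223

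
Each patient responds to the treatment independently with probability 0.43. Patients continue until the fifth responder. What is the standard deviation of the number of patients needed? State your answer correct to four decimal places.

Y = total patients until the fifth success; negative binomial with r=5, p=0.43.
SD(Y) = √[r(1−p)/p²] = √(15.413737) = 3.926033

3.9260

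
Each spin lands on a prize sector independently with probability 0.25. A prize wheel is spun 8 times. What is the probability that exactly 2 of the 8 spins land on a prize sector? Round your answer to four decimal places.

X ~ Binomial(n=8, p=0.25).
P(X=2) = C(8,2) · p^2 · (1−p)^6
= 28 · 0.0625 · 0.17798 = 0.311462

0.3115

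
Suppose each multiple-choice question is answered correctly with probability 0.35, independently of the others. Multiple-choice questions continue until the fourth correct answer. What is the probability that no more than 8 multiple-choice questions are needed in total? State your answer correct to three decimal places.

0.294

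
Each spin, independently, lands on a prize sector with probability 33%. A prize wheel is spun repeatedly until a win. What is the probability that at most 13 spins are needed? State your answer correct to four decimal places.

Y = number of spins to the first success; geometric, p = 0.33.
P(Y ≤ 13) = 1 − (1−p)^13 = 1 − 0.005482 = 0.994518

0.9945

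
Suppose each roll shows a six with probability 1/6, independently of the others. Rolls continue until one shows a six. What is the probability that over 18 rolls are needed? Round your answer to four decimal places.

0.0376

Y = number of rolls to the first success; geometric, p = 0.166667.
P(Y > 18) = P(first 18 all fail) = (1−p)^18 = 0.037561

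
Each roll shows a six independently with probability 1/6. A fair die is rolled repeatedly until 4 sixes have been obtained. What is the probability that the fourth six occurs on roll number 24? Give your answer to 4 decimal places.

0.0356

Y = trial on which the fourth success occurs; negative binomial, r=4, p=0.166667.
P(Y=24) = C(23,3) · p^4 · (1−p)^20
= 1771 · 0.0007716 · 0.026084 = 0.035644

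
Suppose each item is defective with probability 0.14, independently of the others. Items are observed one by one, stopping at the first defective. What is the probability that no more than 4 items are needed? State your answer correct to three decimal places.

0.453

Y = number of items to the first success; geometric, p = 0.14.
P(Y ≤ 4) = 1 − (1−p)^4 = 1 − 0.54701 = 0.45299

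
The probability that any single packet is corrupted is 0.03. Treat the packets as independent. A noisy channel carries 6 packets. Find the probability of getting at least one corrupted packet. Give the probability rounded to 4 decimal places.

0.1670

P(at least one) = 1 − P(none) = 1 − (1 − 0.03)^6
= 1 − 0.832972 = 0.167028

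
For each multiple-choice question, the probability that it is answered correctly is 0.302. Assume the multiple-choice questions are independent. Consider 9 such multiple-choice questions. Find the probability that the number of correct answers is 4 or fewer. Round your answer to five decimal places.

X ~ Binomial(9, 0.302); P(X ≤ 4) = Σ C(9,k) p^k (1−p)^(9−k) over k:
  k=0: C(9,0)·0.302^0·0.698^9 = 0.0393277
  k=1: C(9,1)·0.302^1·0.698^8 = 0.1531415
  k=2: C(9,2)·0.302^2·0.698^7 = 0.2650357
  k=3: C(9,3)·0.302^3·0.698^6 = 0.2675671
  k=4: C(9,4)·0.302^4·0.698^5 = 0.1736503
Total = 0.8987222

0.89872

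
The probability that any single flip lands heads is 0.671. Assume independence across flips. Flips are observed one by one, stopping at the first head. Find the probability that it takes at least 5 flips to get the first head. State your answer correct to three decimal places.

Y = number of flips to the first success; geometric, p = 0.671.
P(Y > 4) = P(first 4 all fail) = (1−p)^4 = 0.01172

0.012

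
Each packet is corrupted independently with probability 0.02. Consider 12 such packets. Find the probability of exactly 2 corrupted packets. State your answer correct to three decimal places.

0.022

X ~ Binomial(n=12, p=0.02).
P(X=2) = C(12,2) · p^2 · (1−p)^10
= 66 · 0.0004 · 0.81707 = 0.02157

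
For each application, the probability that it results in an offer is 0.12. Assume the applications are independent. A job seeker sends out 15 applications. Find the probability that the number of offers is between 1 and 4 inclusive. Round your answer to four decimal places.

0.8265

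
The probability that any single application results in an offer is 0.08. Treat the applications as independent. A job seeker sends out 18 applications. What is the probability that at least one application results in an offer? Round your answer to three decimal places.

0.777

P(at least one) = 1 − P(none) = 1 − (1 − 0.08)^18
= 1 − 0.22294 = 0.77706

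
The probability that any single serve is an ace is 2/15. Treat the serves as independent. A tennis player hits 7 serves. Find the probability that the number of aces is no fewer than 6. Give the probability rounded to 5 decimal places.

0.00003

X ~ Binomial(7, 0.133333); P(X ≥ 6) = Σ C(7,k) p^k (1−p)^(7−k) over k:
  k=6: C(7,6)·0.133333^6·0.866667^1 = 0.0000341
  k=7: C(7,7)·0.133333^7·0.866667^0 = 0.0000007
Total = 0.0000348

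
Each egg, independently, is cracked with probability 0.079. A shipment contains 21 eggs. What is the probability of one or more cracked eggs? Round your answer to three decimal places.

0.822

P(at least one) = 1 − P(none) = 1 − (1 − 0.079)^21
= 1 − 0.17760 = 0.82240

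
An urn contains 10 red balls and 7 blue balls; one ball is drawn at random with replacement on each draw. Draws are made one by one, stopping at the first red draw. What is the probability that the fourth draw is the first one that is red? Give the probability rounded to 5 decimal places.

0.04107

Geometric (trials to first success), p = 0.588235.
P(Y = 4) = (1−p)^3 · p = 0.069815 · 0.588235 = 0.0410675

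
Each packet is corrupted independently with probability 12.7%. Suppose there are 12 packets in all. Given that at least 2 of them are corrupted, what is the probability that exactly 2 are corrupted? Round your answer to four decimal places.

X ~ Binomial(12, 0.127). Want P(X=2 | X≥2) = P(X=2) / P(X≥2).
P(X=2) = C(12,2)·0.127^2·0.873^10 = 0.273712
P(X≥2) = 1 − 0.195962 − 0.342091 = 0.461947
Ratio = 0.273712 / 0.461947 = 0.592518

0.5925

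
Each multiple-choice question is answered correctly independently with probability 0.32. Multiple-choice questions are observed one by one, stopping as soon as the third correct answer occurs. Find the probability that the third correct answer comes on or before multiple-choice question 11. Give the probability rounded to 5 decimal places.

Finishing within 11 multiple-choice questions ⇔ at least 3 successes in the first 11. With X ~ Binomial(11, 0.32), P(Y ≤ 11) = 1 − P(X ≤ 2).
  k=0: C(11,0)·0.32^0·0.68^11 = 0.0143747
  k=1: C(11,1)·0.32^1·0.68^10 = 0.0744101
  k=2: C(11,2)·0.32^2·0.68^9 = 0.1750825
1 − 0.2638673 = 0.7361327

0.73613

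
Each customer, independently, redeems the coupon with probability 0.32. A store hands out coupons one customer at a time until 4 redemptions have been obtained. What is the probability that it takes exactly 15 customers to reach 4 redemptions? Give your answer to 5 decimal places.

Y = trial on which the fourth success occurs; negative binomial, r=4, p=0.32.
P(Y=15) = C(14,3) · p^4 · (1−p)^11
= 364 · 0.010486 · 0.014375 = 0.0548655

0.05487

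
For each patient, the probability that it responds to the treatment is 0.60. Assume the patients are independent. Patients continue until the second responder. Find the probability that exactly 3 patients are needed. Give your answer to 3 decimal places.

0.288

Y = trial on which the second success occurs; negative binomial, r=2, p=0.60.
P(Y=3) = C(2,1) · p^2 · (1−p)^1
= 2 · 0.36 · 0.4 = 0.28800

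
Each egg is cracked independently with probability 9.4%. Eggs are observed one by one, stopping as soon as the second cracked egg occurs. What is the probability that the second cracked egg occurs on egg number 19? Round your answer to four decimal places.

Y = trial on which the second success occurs; negative binomial, r=2, p=0.094.
P(Y=19) = C(18,1) · p^2 · (1−p)^17
= 18 · 0.008836 · 0.18672 = 0.029697

0.0297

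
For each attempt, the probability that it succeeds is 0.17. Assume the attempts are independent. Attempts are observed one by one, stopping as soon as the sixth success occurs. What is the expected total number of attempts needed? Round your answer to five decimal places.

Y = total attempts until the sixth success; negative binomial with r=6, p=0.17.
E[Y] = r / p = 6 / 0.17 = 35.2941176

35.29412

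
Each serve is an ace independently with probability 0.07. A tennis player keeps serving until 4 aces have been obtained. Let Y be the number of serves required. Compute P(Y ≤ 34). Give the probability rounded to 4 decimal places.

0.2122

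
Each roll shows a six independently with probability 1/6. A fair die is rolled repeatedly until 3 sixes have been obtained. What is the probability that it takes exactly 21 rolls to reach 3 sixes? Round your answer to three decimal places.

Y = trial on which the third success occurs; negative binomial, r=3, p=0.166667.
P(Y=21) = C(20,2) · p^3 · (1−p)^18
= 190 · 0.0046296 · 0.037561 = 0.03304

0.033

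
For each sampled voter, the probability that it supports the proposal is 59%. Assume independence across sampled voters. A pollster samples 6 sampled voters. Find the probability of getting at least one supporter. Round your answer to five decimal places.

P(at least one) = 1 − P(none) = 1 − (1 − 0.59)^6
= 1 − 0.0047501 = 0.9952499

0.99525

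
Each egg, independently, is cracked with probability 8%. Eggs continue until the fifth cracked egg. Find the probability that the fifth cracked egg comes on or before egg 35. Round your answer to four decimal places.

Finishing within 35 eggs ⇔ at least 5 successes in the first 35. With X ~ Binomial(35, 0.08), P(Y ≤ 35) = 1 − P(X ≤ 4).
  k=0: C(35,0)·0.08^0·0.92^35 = 0.054022
  k=1: C(35,1)·0.08^1·0.92^34 = 0.164416
  k=2: C(35,2)·0.08^2·0.92^33 = 0.243050
  k=3: C(35,3)·0.08^3·0.92^32 = 0.232482
  k=4: C(35,4)·0.08^4·0.92^31 = 0.161727
1 − 0.855698 = 0.144302

0.1443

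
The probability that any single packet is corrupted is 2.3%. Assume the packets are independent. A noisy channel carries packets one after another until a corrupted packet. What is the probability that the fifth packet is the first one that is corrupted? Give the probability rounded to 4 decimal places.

Geometric (trials to first success), p = 0.023.
P(Y = 5) = (1−p)^4 · p = 0.91113 · 0.023 = 0.020956

0.0210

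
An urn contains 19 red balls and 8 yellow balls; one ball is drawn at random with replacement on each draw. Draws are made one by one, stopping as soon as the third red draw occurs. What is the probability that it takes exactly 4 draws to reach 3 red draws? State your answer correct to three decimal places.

Y = trial on which the third success occurs; negative binomial, r=3, p=0.703704.
P(Y=4) = C(3,2) · p^3 · (1−p)^1
= 3 · 0.34847 · 0.2963 = 0.30975

0.310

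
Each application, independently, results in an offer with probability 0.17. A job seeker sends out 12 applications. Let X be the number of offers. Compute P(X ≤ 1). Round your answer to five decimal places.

X ~ Binomial(12, 0.17); P(X ≤ 1) = Σ C(12,k) p^k (1−p)^(12−k) over k:
  k=0: C(12,0)·0.17^0·0.83^12 = 0.1068900
  k=1: C(12,1)·0.17^1·0.83^11 = 0.2627176
Total = 0.3696076

0.36961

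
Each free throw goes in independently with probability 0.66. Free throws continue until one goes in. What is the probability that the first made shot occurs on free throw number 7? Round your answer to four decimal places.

0.0010

Geometric (trials to first success), p = 0.66.
P(Y = 7) = (1−p)^6 · p = 0.0015448 · 0.66 = 0.001020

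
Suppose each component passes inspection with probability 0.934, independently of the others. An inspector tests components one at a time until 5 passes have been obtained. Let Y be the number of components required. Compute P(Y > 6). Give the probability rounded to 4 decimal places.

Needing more than 6 components ⇔ fewer than 5 successes in the first 6. With X ~ Binomial(6, 0.934), P(Y > 6) = P(X ≤ 4).
  k=0: C(6,0)·0.934^0·0.066^6 = 0.000000
  k=1: C(6,1)·0.934^1·0.066^5 = 0.000007
  k=2: C(6,2)·0.934^2·0.066^4 = 0.000248
  k=3: C(6,3)·0.934^3·0.066^3 = 0.004685
  k=4: C(6,4)·0.934^4·0.066^2 = 0.049724
P(X ≤ 4) = 0.054664

0.0547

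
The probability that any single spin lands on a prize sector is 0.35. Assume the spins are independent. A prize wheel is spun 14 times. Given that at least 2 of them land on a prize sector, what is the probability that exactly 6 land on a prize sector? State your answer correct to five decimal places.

X ~ Binomial(14, 0.35). Want P(X=6 | X≥2) = P(X=6) / P(X≥2).
P(X=6) = C(14,6)·0.35^6·0.65^8 = 0.1759019
P(X≥2) = 1 − 0.0024032 − 0.0181163 = 0.9794805
Ratio = 0.1759019 / 0.9794805 = 0.1795869

0.17959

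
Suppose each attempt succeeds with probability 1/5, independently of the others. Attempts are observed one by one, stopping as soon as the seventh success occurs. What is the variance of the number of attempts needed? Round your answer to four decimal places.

140.0000

Y = total attempts until the seventh success; negative binomial with r=7, p=0.20.
Var(Y) = r(1−p)/p² = 7·0.80 / 0.20² = 140.000000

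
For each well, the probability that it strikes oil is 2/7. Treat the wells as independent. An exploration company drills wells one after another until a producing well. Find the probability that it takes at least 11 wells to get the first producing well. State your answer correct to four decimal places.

Y = number of wells to the first success; geometric, p = 0.285714.
P(Y > 10) = P(first 10 all fail) = (1−p)^10 = 0.034572

0.0346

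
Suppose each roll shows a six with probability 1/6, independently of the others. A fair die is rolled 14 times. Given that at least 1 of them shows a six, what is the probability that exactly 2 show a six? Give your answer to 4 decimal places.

0.3075

X ~ Binomial(14, 0.166667). Want P(X=2 | X≥1) = P(X=2) / P(X≥1).
P(X=2) = C(14,2)·0.166667^2·0.833333^12 = 0.283507
P(X≥1) = 1 − 0.077887 = 0.922113
Ratio = 0.283507 / 0.922113 = 0.307454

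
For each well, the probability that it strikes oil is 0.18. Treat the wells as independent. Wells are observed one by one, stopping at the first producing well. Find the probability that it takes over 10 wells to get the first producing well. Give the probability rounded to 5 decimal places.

Y = number of wells to the first success; geometric, p = 0.18.
P(Y > 10) = P(first 10 all fail) = (1−p)^10 = 0.1374480

0.13745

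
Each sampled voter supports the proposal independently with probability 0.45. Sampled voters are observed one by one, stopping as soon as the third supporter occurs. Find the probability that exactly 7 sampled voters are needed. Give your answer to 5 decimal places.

0.12508

Y = trial on which the third success occurs; negative binomial, r=3, p=0.45.
P(Y=7) = C(6,2) · p^3 · (1−p)^4
= 15 · 0.091125 · 0.091506 = 0.1250776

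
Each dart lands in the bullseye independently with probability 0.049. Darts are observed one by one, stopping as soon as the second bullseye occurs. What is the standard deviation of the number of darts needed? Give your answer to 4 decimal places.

28.1455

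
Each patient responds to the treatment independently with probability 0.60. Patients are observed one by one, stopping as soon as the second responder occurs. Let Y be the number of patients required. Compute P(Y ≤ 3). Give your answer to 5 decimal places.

Finishing within 3 patients ⇔ at least 2 successes in the first 3. With X ~ Binomial(3, 0.60), P(Y ≤ 3) = 1 − P(X ≤ 1).
  k=0: C(3,0)·0.60^0·0.40^3 = 0.0640000
  k=1: C(3,1)·0.60^1·0.40^2 = 0.2880000
1 − 0.3520000 = 0.6480000

0.64800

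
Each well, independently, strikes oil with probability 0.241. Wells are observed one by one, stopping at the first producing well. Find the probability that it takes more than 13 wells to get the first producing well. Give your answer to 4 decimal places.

0.0277

Y = number of wells to the first success; geometric, p = 0.241.
P(Y > 13) = P(first 13 all fail) = (1−p)^13 = 0.027742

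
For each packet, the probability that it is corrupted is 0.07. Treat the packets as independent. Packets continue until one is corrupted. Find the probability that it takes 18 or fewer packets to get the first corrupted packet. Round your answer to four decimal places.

Y = number of packets to the first success; geometric, p = 0.07.
P(Y ≤ 18) = 1 − (1−p)^18 = 1 − 0.270828 = 0.729172

0.7292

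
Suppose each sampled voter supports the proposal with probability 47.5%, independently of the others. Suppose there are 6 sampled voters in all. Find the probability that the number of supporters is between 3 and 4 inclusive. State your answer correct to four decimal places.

0.5206

X ~ Binomial(6, 0.475); P(3 ≤ X ≤ 4) = Σ C(6,k) p^k (1−p)^(6−k) over k:
  k=3: C(6,3)·0.475^3·0.525^3 = 0.310162
  k=4: C(6,4)·0.475^4·0.525^2 = 0.210467
Total = 0.520629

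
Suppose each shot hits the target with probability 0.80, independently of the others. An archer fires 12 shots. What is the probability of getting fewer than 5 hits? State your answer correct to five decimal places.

X ~ Binomial(12, 0.80); P(X ≤ 4) = Σ C(12,k) p^k (1−p)^(12−k) over k:
  k=0: C(12,0)·0.80^0·0.20^12 = 0.0000000
  k=1: C(12,1)·0.80^1·0.20^11 = 0.0000002
  k=2: C(12,2)·0.80^2·0.20^10 = 0.0000043
  k=3: C(12,3)·0.80^3·0.20^9 = 0.0000577
  k=4: C(12,4)·0.80^4·0.20^8 = 0.0005190
Total = 0.0005812

0.00058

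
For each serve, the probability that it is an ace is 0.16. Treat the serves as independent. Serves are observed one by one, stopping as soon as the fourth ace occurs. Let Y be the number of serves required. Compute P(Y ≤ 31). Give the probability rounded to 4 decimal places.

Finishing within 31 serves ⇔ at least 4 successes in the first 31. With X ~ Binomial(31, 0.16), P(Y ≤ 31) = 1 − P(X ≤ 3).
  k=0: C(31,0)·0.16^0·0.84^31 = 0.004494
  k=1: C(31,1)·0.16^1·0.84^30 = 0.026538
  k=2: C(31,2)·0.16^2·0.84^29 = 0.075821
  k=3: C(31,3)·0.16^3·0.84^28 = 0.139608
1 − 0.246461 = 0.753539

0.7535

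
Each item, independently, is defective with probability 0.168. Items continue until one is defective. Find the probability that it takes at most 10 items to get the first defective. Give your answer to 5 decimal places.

Y = number of items to the first success; geometric, p = 0.168.
P(Y ≤ 10) = 1 − (1−p)^10 = 1 − 0.1589400 = 0.8410600

0.84106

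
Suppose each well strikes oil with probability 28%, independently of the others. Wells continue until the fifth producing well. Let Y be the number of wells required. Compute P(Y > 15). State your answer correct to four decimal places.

0.5846

Needing more than 15 wells ⇔ fewer than 5 successes in the first 15. With X ~ Binomial(15, 0.28), P(Y > 15) = P(X ≤ 4).
  k=0: C(15,0)·0.28^0·0.72^15 = 0.007244
  k=1: C(15,1)·0.28^1·0.72^14 = 0.042258
  k=2: C(15,2)·0.28^2·0.72^13 = 0.115034
  k=3: C(15,3)·0.28^3·0.72^12 = 0.193854
  k=4: C(15,4)·0.28^4·0.72^11 = 0.226163
P(X ≤ 4) = 0.584554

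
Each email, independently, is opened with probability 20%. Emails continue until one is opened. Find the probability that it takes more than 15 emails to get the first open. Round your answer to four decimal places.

0.0352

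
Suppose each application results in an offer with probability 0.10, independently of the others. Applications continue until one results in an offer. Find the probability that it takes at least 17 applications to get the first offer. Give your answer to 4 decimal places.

Y = number of applications to the first success; geometric, p = 0.10.
P(Y > 16) = P(first 16 all fail) = (1−p)^16 = 0.185302

0.1853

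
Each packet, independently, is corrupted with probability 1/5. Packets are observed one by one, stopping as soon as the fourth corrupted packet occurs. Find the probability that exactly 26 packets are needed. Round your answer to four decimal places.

0.0272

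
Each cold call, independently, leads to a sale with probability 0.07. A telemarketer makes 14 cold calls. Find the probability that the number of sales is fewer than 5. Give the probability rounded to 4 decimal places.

X ~ Binomial(14, 0.07); P(X ≤ 4) = Σ C(14,k) p^k (1−p)^(14−k) over k:
  k=0: C(14,0)·0.07^0·0.93^14 = 0.362044
  k=1: C(14,1)·0.07^1·0.93^13 = 0.381509
  k=2: C(14,2)·0.07^2·0.93^12 = 0.186652
  k=3: C(14,3)·0.07^3·0.93^11 = 0.056196
  k=4: C(14,4)·0.07^4·0.93^10 = 0.011632
Total = 0.998033

0.9980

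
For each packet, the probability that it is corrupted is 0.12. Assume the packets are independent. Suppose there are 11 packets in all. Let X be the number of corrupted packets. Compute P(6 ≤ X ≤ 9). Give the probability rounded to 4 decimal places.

0.0008

X ~ Binomial(11, 0.12); P(6 ≤ X ≤ 9) = Σ C(11,k) p^k (1−p)^(11−k) over k:
  k=6: C(11,6)·0.12^6·0.88^5 = 0.000728
  k=7: C(11,7)·0.12^7·0.88^4 = 0.000071
  k=8: C(11,8)·0.12^8·0.88^3 = 0.000005
  k=9: C(11,9)·0.12^9·0.88^2 = 0.000000
Total = 0.000804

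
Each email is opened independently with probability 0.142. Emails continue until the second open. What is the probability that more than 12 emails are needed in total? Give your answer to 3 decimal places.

Needing more than 12 emails ⇔ fewer than 2 successes in the first 12. With X ~ Binomial(12, 0.142), P(Y > 12) = P(X ≤ 1).
  k=0: C(12,0)·0.142^0·0.858^12 = 0.15916
  k=1: C(12,1)·0.142^1·0.858^11 = 0.31610
P(X ≤ 1) = 0.47527

0.475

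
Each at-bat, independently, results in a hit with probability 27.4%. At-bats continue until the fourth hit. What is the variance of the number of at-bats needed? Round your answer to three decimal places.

38.681

Y = total at-bats until the fourth success; negative binomial with r=4, p=0.274.
Var(Y) = r(1−p)/p² = 4·0.726 / 0.274² = 38.68080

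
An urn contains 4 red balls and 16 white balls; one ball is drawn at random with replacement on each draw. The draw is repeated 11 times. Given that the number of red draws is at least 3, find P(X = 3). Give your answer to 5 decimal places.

X ~ Binomial(11, 0.20). Want P(X=3 | X≥3) = P(X=3) / P(X≥3).
P(X=3) = C(11,3)·0.20^3·0.80^8 = 0.2214593
P(X≥3) = 1 − 0.0858993 − 0.2362232 − 0.2952790 = 0.3825985
Ratio = 0.2214593 / 0.3825985 = 0.5788295

0.57883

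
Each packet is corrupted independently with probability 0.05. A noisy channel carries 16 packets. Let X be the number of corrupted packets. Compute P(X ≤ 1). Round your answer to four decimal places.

0.8108

X ~ Binomial(16, 0.05); P(X ≤ 1) = Σ C(16,k) p^k (1−p)^(16−k) over k:
  k=0: C(16,0)·0.05^0·0.95^16 = 0.440127
  k=1: C(16,1)·0.05^1·0.95^15 = 0.370633
Total = 0.810760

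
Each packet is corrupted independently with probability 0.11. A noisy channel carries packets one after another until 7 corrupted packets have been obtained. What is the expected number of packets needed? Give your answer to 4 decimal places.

63.6364

Y = total packets until the seventh success; negative binomial with r=7, p=0.11.
E[Y] = r / p = 7 / 0.11 = 63.636364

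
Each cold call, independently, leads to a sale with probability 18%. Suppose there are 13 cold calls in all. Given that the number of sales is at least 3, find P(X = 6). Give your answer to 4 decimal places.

X ~ Binomial(13, 0.18). Want P(X=6 | X≥3) = P(X=6) / P(X≥3).
P(X=6) = C(13,6)·0.18^6·0.82^7 = 0.014550
P(X≥3) = 1 − 0.075784 − 0.216263 − 0.284834 = 0.423119
Ratio = 0.014550 / 0.423119 = 0.034386

0.0344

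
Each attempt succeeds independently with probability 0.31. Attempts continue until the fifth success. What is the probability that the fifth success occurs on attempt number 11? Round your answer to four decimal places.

0.0649

Y = trial on which the fifth success occurs; negative binomial, r=5, p=0.31.
P(Y=11) = C(10,4) · p^5 · (1−p)^6
= 210 · 0.0028629 · 0.10792 = 0.064882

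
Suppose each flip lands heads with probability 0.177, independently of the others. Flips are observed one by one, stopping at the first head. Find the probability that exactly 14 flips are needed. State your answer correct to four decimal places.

0.0141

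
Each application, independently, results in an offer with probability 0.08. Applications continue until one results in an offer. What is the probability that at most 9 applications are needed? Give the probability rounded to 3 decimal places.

Y = number of applications to the first success; geometric, p = 0.08.
P(Y ≤ 9) = 1 − (1−p)^9 = 1 − 0.47216 = 0.52784

0.528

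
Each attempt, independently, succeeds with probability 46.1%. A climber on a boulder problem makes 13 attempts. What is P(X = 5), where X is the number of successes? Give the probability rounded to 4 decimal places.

0.1909

X ~ Binomial(n=13, p=0.461).
P(X=5) = C(13,5) · p^5 · (1−p)^8
= 1287 · 0.020821 · 0.0071238 = 0.190894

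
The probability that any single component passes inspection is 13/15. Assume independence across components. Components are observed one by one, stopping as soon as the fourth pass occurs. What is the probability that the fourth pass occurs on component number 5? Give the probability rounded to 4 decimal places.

Y = trial on which the fourth success occurs; negative binomial, r=4, p=0.866667.
P(Y=5) = C(4,3) · p^4 · (1−p)^1
= 4 · 0.56417 · 0.13333 = 0.300890

0.3009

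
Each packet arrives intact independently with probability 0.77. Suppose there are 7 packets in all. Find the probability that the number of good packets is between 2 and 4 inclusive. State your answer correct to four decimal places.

X ~ Binomial(7, 0.77); P(2 ≤ X ≤ 4) = Σ C(7,k) p^k (1−p)^(7−k) over k:
  k=2: C(7,2)·0.77^2·0.23^5 = 0.008014
  k=3: C(7,3)·0.77^3·0.23^4 = 0.044715
  k=4: C(7,4)·0.77^4·0.23^3 = 0.149697
Total = 0.202426

0.2024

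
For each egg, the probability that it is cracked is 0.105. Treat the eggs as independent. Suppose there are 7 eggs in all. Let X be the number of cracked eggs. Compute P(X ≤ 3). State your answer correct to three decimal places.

X ~ Binomial(7, 0.105); P(X ≤ 3) = Σ C(7,k) p^k (1−p)^(7−k) over k:
  k=0: C(7,0)·0.105^0·0.895^7 = 0.46000
  k=1: C(7,1)·0.105^1·0.895^6 = 0.37777
  k=2: C(7,2)·0.105^2·0.895^5 = 0.13296
  k=3: C(7,3)·0.105^3·0.895^4 = 0.02600
Total = 0.99673

0.997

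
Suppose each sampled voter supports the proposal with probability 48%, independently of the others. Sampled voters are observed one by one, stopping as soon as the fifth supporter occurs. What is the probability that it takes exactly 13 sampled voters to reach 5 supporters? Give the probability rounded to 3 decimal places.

Y = trial on which the fifth success occurs; negative binomial, r=5, p=0.48.
P(Y=13) = C(12,4) · p^5 · (1−p)^8
= 495 · 0.02548 · 0.005346 = 0.06743

0.067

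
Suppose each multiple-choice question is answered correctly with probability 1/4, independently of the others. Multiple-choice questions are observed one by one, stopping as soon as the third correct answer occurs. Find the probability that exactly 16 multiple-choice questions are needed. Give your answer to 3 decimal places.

Y = trial on which the third success occurs; negative binomial, r=3, p=0.25.
P(Y=16) = C(15,2) · p^3 · (1−p)^13
= 105 · 0.015625 · 0.023757 = 0.03898

0.039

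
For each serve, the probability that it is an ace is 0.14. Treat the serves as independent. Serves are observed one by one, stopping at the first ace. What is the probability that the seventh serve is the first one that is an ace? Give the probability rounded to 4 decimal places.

Geometric (trials to first success), p = 0.14.
P(Y = 7) = (1−p)^6 · p = 0.40457 · 0.14 = 0.056639

0.0566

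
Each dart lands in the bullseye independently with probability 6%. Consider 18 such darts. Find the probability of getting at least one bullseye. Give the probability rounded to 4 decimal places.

0.6717

P(at least one) = 1 − P(none) = 1 − (1 − 0.06)^18
= 1 − 0.328323 = 0.671677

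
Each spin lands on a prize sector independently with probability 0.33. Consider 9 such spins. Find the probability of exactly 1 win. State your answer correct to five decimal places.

0.12060

X ~ Binomial(n=9, p=0.33).
P(X=1) = C(9,1) · p^1 · (1−p)^8
= 9 · 0.33 · 0.040607 = 0.1206021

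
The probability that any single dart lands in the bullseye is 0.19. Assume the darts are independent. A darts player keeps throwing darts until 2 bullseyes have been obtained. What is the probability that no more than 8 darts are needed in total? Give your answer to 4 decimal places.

0.4670

Finishing within 8 darts ⇔ at least 2 successes in the first 8. With X ~ Binomial(8, 0.19), P(Y ≤ 8) = 1 − P(X ≤ 1).
  k=0: C(8,0)·0.19^0·0.81^8 = 0.185302
  k=1: C(8,1)·0.19^1·0.81^7 = 0.347727
1 − 0.533029 = 0.466971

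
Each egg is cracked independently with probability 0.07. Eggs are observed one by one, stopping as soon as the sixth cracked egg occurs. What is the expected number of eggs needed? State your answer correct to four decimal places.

Y = total eggs until the sixth success; negative binomial with r=6, p=0.07.
E[Y] = r / p = 6 / 0.07 = 85.714286

85.7143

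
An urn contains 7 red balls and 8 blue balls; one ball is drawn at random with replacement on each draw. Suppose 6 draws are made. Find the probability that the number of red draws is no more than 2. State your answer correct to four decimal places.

X ~ Binomial(6, 0.466667); P(X ≤ 2) = Σ C(6,k) p^k (1−p)^(6−k) over k:
  k=0: C(6,0)·0.466667^0·0.533333^6 = 0.023014
  k=1: C(6,1)·0.466667^1·0.533333^5 = 0.120824
  k=2: C(6,2)·0.466667^2·0.533333^4 = 0.264302
Total = 0.408139

0.4081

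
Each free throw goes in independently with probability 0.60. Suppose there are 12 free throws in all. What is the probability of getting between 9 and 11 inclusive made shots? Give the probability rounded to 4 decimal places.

0.2232

X ~ Binomial(12, 0.60); P(9 ≤ X ≤ 11) = Σ C(12,k) p^k (1−p)^(12−k) over k:
  k=9: C(12,9)·0.60^9·0.40^3 = 0.141894
  k=10: C(12,10)·0.60^10·0.40^2 = 0.063852
  k=11: C(12,11)·0.60^11·0.40^1 = 0.017414
Total = 0.223161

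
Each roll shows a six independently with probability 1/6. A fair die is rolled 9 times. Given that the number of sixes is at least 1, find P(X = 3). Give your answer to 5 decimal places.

0.16155

X ~ Binomial(9, 0.166667). Want P(X=3 | X≥1) = P(X=3) / P(X≥1).
P(X=3) = C(9,3)·0.166667^3·0.833333^6 = 0.1302381
P(X≥1) = 1 − 0.1938067 = 0.8061933
Ratio = 0.1302381 / 0.8061933 = 0.1615470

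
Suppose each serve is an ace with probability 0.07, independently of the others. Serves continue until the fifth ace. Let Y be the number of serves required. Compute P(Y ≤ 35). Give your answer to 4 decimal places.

0.0948

Finishing within 35 serves ⇔ at least 5 successes in the first 35. With X ~ Binomial(35, 0.07), P(Y ≤ 35) = 1 − P(X ≤ 4).
  k=0: C(35,0)·0.07^0·0.93^35 = 0.078868
  k=1: C(35,1)·0.07^1·0.93^34 = 0.207772
  k=2: C(35,2)·0.07^2·0.93^33 = 0.265858
  k=3: C(35,3)·0.07^3·0.93^32 = 0.220119
  k=4: C(35,4)·0.07^4·0.93^31 = 0.132545
1 − 0.905163 = 0.094837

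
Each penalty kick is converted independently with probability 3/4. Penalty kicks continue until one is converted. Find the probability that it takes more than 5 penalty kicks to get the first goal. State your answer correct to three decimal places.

0.001

Y = number of penalty kicks to the first success; geometric, p = 0.75.
P(Y > 5) = P(first 5 all fail) = (1−p)^5 = 0.00098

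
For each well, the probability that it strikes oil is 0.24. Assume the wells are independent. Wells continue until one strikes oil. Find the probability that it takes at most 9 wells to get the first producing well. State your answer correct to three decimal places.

0.915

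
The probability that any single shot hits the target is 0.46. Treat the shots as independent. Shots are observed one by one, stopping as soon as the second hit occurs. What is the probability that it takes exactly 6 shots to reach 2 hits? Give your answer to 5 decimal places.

Y = trial on which the second success occurs; negative binomial, r=2, p=0.46.
P(Y=6) = C(5,1) · p^2 · (1−p)^4
= 5 · 0.2116 · 0.085031 = 0.0899623

0.08996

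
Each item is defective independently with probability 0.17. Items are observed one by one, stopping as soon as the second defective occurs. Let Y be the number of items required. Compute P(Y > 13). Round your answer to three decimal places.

0.325

Needing more than 13 items ⇔ fewer than 2 successes in the first 13. With X ~ Binomial(13, 0.17), P(Y > 13) = P(X ≤ 1).
  k=0: C(13,0)·0.17^0·0.83^13 = 0.08872
  k=1: C(13,1)·0.17^1·0.83^12 = 0.23623
P(X ≤ 1) = 0.32495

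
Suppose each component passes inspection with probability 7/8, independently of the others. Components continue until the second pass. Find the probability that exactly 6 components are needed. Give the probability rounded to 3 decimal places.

Y = trial on which the second success occurs; negative binomial, r=2, p=0.875.
P(Y=6) = C(5,1) · p^2 · (1−p)^4
= 5 · 0.76562 · 0.00024414 = 0.00093

0.001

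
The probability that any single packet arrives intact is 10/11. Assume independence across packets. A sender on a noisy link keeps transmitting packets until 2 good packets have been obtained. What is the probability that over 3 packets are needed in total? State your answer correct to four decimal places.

Needing more than 3 packets ⇔ fewer than 2 successes in the first 3. With X ~ Binomial(3, 0.909091), P(Y > 3) = P(X ≤ 1).
  k=0: C(3,0)·0.909091^0·0.090909^3 = 0.000751
  k=1: C(3,1)·0.909091^1·0.090909^2 = 0.022539
P(X ≤ 1) = 0.023291

0.0233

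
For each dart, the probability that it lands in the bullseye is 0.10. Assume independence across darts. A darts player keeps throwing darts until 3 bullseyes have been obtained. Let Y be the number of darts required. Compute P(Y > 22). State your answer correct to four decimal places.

0.6200

Needing more than 22 darts ⇔ fewer than 3 successes in the first 22. With X ~ Binomial(22, 0.10), P(Y > 22) = P(X ≤ 2).
  k=0: C(22,0)·0.10^0·0.90^22 = 0.098477
  k=1: C(22,1)·0.10^1·0.90^21 = 0.240722
  k=2: C(22,2)·0.10^2·0.90^20 = 0.280842
P(X ≤ 2) = 0.620041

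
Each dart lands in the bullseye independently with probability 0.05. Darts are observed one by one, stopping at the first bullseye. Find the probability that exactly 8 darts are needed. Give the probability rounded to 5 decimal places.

0.03492

Geometric (trials to first success), p = 0.05.
P(Y = 8) = (1−p)^7 · p = 0.69834 · 0.05 = 0.0349169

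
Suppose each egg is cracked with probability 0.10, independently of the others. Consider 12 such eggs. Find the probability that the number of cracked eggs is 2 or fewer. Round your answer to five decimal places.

0.88913

X ~ Binomial(12, 0.10); P(X ≤ 2) = Σ C(12,k) p^k (1−p)^(12−k) over k:
  k=0: C(12,0)·0.10^0·0.90^12 = 0.2824295
  k=1: C(12,1)·0.10^1·0.90^11 = 0.3765727
  k=2: C(12,2)·0.10^2·0.90^10 = 0.2301278
Total = 0.8891300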